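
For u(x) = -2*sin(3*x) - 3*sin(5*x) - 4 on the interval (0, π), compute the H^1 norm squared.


||u||_{H^1(0,π)}^2 = 304/15 + 153*π

u'(x) = -6*cos(3*x) - 15*cos(5*x).
Expand u² and (u')² and integrate term by term on (0, π), using: for integers n ≥ 1, ∫_0^π sin²(nx) dx = ∫_0^π cos²(nx) dx = π/2; for n ≠ n', ∫_0^π sin(nx)sin(n'x) dx = ∫_0^π cos(nx)cos(n'x) dx = 0; and by product-to-sum, ∫_0^π sin(nx)cos(n'x) dx = ½∫_0^π [sin((n+n')x) + sin((n−n')x)] dx, which is 0 when n+n' is even and 2n/(n²−n'²) when n+n' is odd (it need not vanish on (0, π)). For the constant mode: ∫_0^π 1 dx = π, ∫_0^π cos(nx) dx = 0, ∫_0^π sin(nx) dx = (1−(−1)^n)/n.
  u² squared terms: (-4)²·∫1 dx = 16·π = 16*π;  (-3)²·∫sin(5x)² dx = 9·π/2 = 9*π/2;  (-2)²·∫sin(3x)² dx = 4·π/2 = 2*π.
  u² cross terms: 2·(-4)·(-3)·∫1·sin(5x) dx = 24·(2/5) = 48/5;  2·(-4)·(-2)·∫1·sin(3x) dx = 16·(2/3) = 32/3;  2·(-3)·(-2)·∫sin(5x)·sin(3x) dx = 12·(0) = 0.
  So ∫_0^π u² dx = 16*π + 9*π/2 + 2*π + 48/5 + 32/3 + 0 = 304/15 + 45*π/2.
  (u')² squared terms: (-15)²·∫cos(5x)² dx = 225·π/2 = 225*π/2;  (-6)²·∫cos(3x)² dx = 36·π/2 = 18*π.
  (u')² cross terms: 2·(-15)·(-6)·∫cos(5x)·cos(3x) dx = 180·(0) = 0.
  So ∫_0^π (u')² dx = 225*π/2 + 18*π + 0 = 261*π/2.
||u||_{H^1}^2 = (304/15 + 45*π/2) + (261*π/2) = 304/15 + 153*π.


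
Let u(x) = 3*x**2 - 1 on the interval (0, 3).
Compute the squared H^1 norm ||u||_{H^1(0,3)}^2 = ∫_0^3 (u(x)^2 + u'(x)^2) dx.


||u||_{H^1}^2 = 3552/5

The H^1 norm (squared) on an interval (0, L) is
  ||u||_{H^1}^2 = ∫_0^L u(x)^2 dx + ∫_0^L u'(x)^2 dx.
Compute u'(x) = 6*x.
Then u(x)^2 = 9*x**4 - 6*x**2 + 1 and u'(x)^2 = 36*x**2.
Integrate each monomial from 0 to 3 using ∫_0^3 c·x^n dx = c·3^(n+1)/(n+1):
  ∫_0^3 u(x)^2 dx = ∫_0^3 (9*x^4 - 6*x^2 + 1) dx. Term by term:
    ∫_0^3 9*x^4 dx = 2187/5;  ∫_0^3 -6*x^2 dx = -54;  ∫_0^3 1 dx = 3.
  Sum: 2187/5 − 54 + 3 = 1932/5.
  ∫_0^3 u'(x)^2 dx = ∫_0^3 (36*x^2) dx. Term by term:
    ∫_0^3 36*x^2 dx = 324.
Adding: ||u||_{H^1}^2 = 1932/5 + 324 = 3552/5.


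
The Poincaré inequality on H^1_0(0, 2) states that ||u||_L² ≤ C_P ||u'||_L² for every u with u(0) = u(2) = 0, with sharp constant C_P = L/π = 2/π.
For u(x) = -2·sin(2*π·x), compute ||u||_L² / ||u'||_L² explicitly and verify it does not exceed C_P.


||u||_L² / ||u'||_L² = 1/(2*π) < C_P = 2/π.

u(x) = -2·sin(2*π·x), so u'(x) = -4*π*cos(2*π*x).
Writing u(x) = A·sin(kπx/L) with A = -2 and k = 4, use ∫_0^L sin²(kπx/L) dx = L/2 and ∫_0^L cos²(kπx/L) dx = L/2.
u² = 4·sin²(2*π·x) and (u')² = 16*π^2·cos²(2*π·x), and each of sin², cos² integrates to L/2 = 1 over (0, 2).
∫_0^2 u² dx = 4, so ||u||_L² = 2.
∫_0^2 (u')² dx = 16*π^2, so ||u'||_L² = 4*π.
Ratio ||u||_L² / ||u'||_L² = 1/(2*π).
Sharp Poincaré constant on H^1_0(0, 2) is C_P = L/π = 2/π, achieved by sin(π/2·x).
This is the k = 4 harmonic; the ratio L/(kπ) is strictly less than C_P = L/π, consistent with the sharp inequality ||u||_L² ≤ C_P ||u'||_L².


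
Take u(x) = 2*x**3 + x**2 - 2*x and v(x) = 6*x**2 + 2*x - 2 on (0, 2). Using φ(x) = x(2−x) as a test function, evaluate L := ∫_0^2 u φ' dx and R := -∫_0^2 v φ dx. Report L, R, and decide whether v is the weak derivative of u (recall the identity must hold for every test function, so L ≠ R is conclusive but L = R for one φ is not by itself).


LHS = -48/5, RHS = -48/5. Yes, v = u' weakly.

u(x) = 2*x**3 + x**2 - 2*x, classical derivative u'(x) = 6*x**2 + 2*x - 2.
φ(x) = x(2−x), so φ'(x) = 2 - 2*x.
Note φ(0) = φ(2) = 0, so the boundary term u·φ vanishes.
LHS = ∫_0^2 u(x) φ'(x) dx = ∫_0^2 (-4*x^4 + 2*x^3 + 6*x^2 - 4*x) dx. Term by term:
  ∫_0^2 -4*x^4 dx = -128/5;  ∫_0^2 2*x^3 dx = 8;  ∫_0^2 6*x^2 dx = 16;
  ∫_0^2 -4*x dx = -8.
Sum: -128/5 + 8 + 16 − 8 = -48/5.
So LHS = -48/5.
∫_0^2 v(x) φ(x) dx = ∫_0^2 (-6*x^4 + 10*x^3 + 6*x^2 - 4*x) dx. Term by term:
  ∫_0^2 -6*x^4 dx = -192/5;  ∫_0^2 10*x^3 dx = 40;  ∫_0^2 6*x^2 dx = 16;
  ∫_0^2 -4*x dx = -8.
Sum: -192/5 + 40 + 16 − 8 = 48/5.
So RHS = -∫_0^2 v(x) φ(x) dx = -48/5.
LHS = RHS, so the identity holds for this test φ.
Moreover u is smooth here and v(x) = u'(x) = 6*x**2 + 2*x - 2 pointwise, so the identity holds for every test function. Hence v is the weak derivative of u.


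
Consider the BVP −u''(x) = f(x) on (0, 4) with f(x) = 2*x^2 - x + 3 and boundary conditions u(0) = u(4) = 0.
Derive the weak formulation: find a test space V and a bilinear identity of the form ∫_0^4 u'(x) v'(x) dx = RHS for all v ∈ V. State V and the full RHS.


V = H^1_0(0, 4) (so v(0) = v(4) = 0); weak form: ∫_0^4 u'v' dx = ∫_0^4 (2*x^2 - x + 3) v dx for all v ∈ V.

Multiply both sides by a test function v and integrate from 0 to 4:
  ∫_0^4 −u''(x) v(x) dx = ∫_0^4 f(x) v(x) dx.
Integrate the LHS by parts once:
  ∫_0^4 −u'' v dx = −[u'(x) v(x)]_0^4 + ∫_0^4 u'(x) v'(x) dx.
Thus ∫_0^4 u'(x) v'(x) dx = ∫_0^4 f(x) v(x) dx + [u'(x) v(x)]_0^4.
Choose V so that boundary terms are either known or forced to vanish.
u is Dirichlet: u(0) = u(4) = 0. Let V = H^1_0(0, 4); then v(0) = v(4) = 0, and [u' v]_0^4 = 0.
Weak formulation: find u (satisfying any essential BC) such that ∫_0^4 u'(x) v'(x) dx = ∫_0^4 f v dx for all v ∈ V.
Substituting f(x) = 2*x^2 - x + 3, the right-hand side is ∫_0^4 (2*x^2 - x + 3) v dx.


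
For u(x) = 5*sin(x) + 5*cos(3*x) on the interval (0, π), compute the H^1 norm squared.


||u||_{H^1(0,π)}^2 = 150*π

u'(x) = -15*sin(3*x) + 5*cos(x).
Expand u² and (u')² and integrate term by term on (0, π), using: for integers n ≥ 1, ∫_0^π sin²(nx) dx = ∫_0^π cos²(nx) dx = π/2; for n ≠ n', ∫_0^π sin(nx)sin(n'x) dx = ∫_0^π cos(nx)cos(n'x) dx = 0; and by product-to-sum, ∫_0^π sin(nx)cos(n'x) dx = ½∫_0^π [sin((n+n')x) + sin((n−n')x)] dx, which is 0 when n+n' is even and 2n/(n²−n'²) when n+n' is odd (it need not vanish on (0, π)).
  u² squared terms: (5)²·∫cos(3x)² dx = 25·π/2 = 25*π/2;  (5)²·∫sin(x)² dx = 25·π/2 = 25*π/2.
  u² cross terms: 2·(5)·(5)·∫cos(3x)·sin(x) dx = 50·(0) = 0.
  So ∫_0^π u² dx = 25*π/2 + 25*π/2 + 0 = 25*π.
  (u')² squared terms: (-15)²·∫sin(3x)² dx = 225·π/2 = 225*π/2;  (5)²·∫cos(x)² dx = 25·π/2 = 25*π/2.
  (u')² cross terms: 2·(-15)·(5)·∫sin(3x)·cos(x) dx = -150·(0) = 0.
  So ∫_0^π (u')² dx = 225*π/2 + 25*π/2 + 0 = 125*π.
||u||_{H^1}^2 = (25*π) + (125*π) = 150*π.


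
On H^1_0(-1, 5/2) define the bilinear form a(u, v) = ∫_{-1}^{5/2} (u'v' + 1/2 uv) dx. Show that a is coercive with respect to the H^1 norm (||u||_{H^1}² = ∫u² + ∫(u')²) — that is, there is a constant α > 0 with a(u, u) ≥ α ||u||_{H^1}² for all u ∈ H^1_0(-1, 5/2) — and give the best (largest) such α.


α = (49 + 8*π^2)/(2*(4*π^2 + 49))

Coercivity of a(·,·) on H^1_0(-1, 5/2) means a(u, u) ≥ α ||u||_{H^1}² for every u ∈ H^1_0.
The interval has length L = 7/2, and Poincaré/coercivity depend only on L. Here a(u, u) = ∫(u')² + (1/2)·∫u².
Here 0 < c = 1/2 < 1. The condition a(u,u) ≥ α||u||_{H^1}² reads (1−α)∫(u')² ≥ (α−c)∫u². Any admissible α is ≤ 1 (rapidly oscillating u have ∫u²/∫(u')² → 0), and α = 1 would force 0 ≥ (1−c)∫u², impossible since c < 1; so 1−α > 0. By the sharp Poincaré inequality on H^1_0 of an interval of length L, ∫(u')² ≥ (π/L)²∫u² with equality for the first sine mode sin(π(x−x₀)/L) (x₀ the left endpoint), so the inequality holds for all u iff (1−α)(π/L)² ≥ α − c, i.e. α ≤ ((π/L)² + c)/((π/L)² + 1) = (1 + c(L/π)²)/(1 + (L/π)²). With (π/L)² = 4*π^2/49 and c = 1/2, the largest admissible constant is α = ((π/L)² + c)/((π/L)² + 1).
Simplifying, α = (49 + 8*π^2)/(2*(4*π^2 + 49)).


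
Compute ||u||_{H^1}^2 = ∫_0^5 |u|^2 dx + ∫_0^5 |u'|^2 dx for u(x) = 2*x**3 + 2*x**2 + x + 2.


||u||_{H^1}^2 = 728475/7

The H^1 norm (squared) on an interval (0, L) is
  ||u||_{H^1}^2 = ∫_0^L u(x)^2 dx + ∫_0^L u'(x)^2 dx.
Compute u'(x) = 6*x**2 + 4*x + 1.
Then u(x)^2 = 4*x**6 + 8*x**5 + 8*x**4 + 12*x**3 + 9*x**2 + 4*x + 4 and u'(x)^2 = 36*x**4 + 48*x**3 + 28*x**2 + 8*x + 1.
Integrate each monomial from 0 to 5 using ∫_0^5 c·x^n dx = c·5^(n+1)/(n+1):
  ∫_0^5 u(x)^2 dx = ∫_0^5 (4*x^6 + 8*x^5 + 8*x^4 + 12*x^3 + 9*x^2 + 4*x + 4) dx. Term by term:
    ∫_0^5 4*x^6 dx = 312500/7;  ∫_0^5 8*x^5 dx = 62500/3;  ∫_0^5 8*x^4 dx = 5000;
    ∫_0^5 12*x^3 dx = 1875;  ∫_0^5 9*x^2 dx = 375;  ∫_0^5 4*x dx = 50;
    ∫_0^5 4 dx = 20.
  Sum: 312500/7 + 62500/3 + 5000 + 1875 + 375 + 50 + 20 = 1528720/21.
  ∫_0^5 u'(x)^2 dx = ∫_0^5 (36*x^4 + 48*x^3 + 28*x^2 + 8*x + 1) dx. Term by term:
    ∫_0^5 36*x^4 dx = 22500;  ∫_0^5 48*x^3 dx = 7500;  ∫_0^5 28*x^2 dx = 3500/3;
    ∫_0^5 8*x dx = 100;  ∫_0^5 1 dx = 5.
  Sum: 22500 + 7500 + 3500/3 + 100 + 5 = 93815/3.
Adding: ||u||_{H^1}^2 = 1528720/21 + 93815/3 = 728475/7.


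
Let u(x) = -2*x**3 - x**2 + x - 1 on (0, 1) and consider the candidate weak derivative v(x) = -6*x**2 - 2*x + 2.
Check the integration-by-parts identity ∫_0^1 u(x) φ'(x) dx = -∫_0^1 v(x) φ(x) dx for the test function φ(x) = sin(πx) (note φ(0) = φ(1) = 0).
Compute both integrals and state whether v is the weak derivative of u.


LHS = -24/π^3 + 6/π, RHS = -24/π^3 + 4/π. No, v is not the weak derivative of u.

u(x) = -2*x**3 - x**2 + x - 1, classical derivative u'(x) = -6*x**2 - 2*x + 1.
φ(x) = sin(πx), so φ'(x) = π*cos(π*x).
Note φ(0) = φ(1) = 0, so the boundary term u·φ vanishes.
LHS = ∫_0^1 u(x) φ'(x) dx = ∫_0^1 (-2*π*x^3*cos(π*x) - π*x^2*cos(π*x) + π*x*cos(π*x) - π*cos(π*x)) dx. Term by term:
  ∫_0^1 -π*cos(π*x) dx = 0;  ∫_0^1 π*x*cos(π*x) dx = -2/π;  ∫_0^1 -π*x^2*cos(π*x) dx = 2/π;
  ∫_0^1 -2*π*x^3*cos(π*x) dx = -24/π^3 + 6/π.
Sum: 0 − 2/π + 2/π + -24/π^3 + 6/π = -24/π^3 + 6/π.
So LHS = -24/π^3 + 6/π.
∫_0^1 v(x) φ(x) dx = ∫_0^1 (-6*x^2*sin(π*x) - 2*x*sin(π*x) + 2*sin(π*x)) dx. Term by term:
  ∫_0^1 2*sin(π*x) dx = 4/π;  ∫_0^1 -6*x^2*sin(π*x) dx = -6/π + 24/π^3;  ∫_0^1 -2*x*sin(π*x) dx = -2/π.
Sum: 4/π + -6/π + 24/π^3 − 2/π = -4/π + 24/π^3.
So RHS = -∫_0^1 v(x) φ(x) dx = -24/π^3 + 4/π.
LHS − RHS = 2/π ≠ 0, so the identity fails.
(For a valid weak derivative the identity must hold for EVERY test function, in particular this one. The failure shows v is NOT the weak derivative of u.)
Correct weak derivative would be u'(x) = -6*x**2 - 2*x + 1.


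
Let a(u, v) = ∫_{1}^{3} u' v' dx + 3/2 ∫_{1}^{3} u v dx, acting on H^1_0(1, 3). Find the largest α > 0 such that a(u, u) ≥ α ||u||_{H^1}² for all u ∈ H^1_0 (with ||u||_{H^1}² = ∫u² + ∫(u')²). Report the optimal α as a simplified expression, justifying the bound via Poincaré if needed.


α = 1

Coercivity of a(·,·) on H^1_0(1, 3) means a(u, u) ≥ α ||u||_{H^1}² for every u ∈ H^1_0.
The interval has length L = 2, and Poincaré/coercivity depend only on L. Here a(u, u) = ∫(u')² + (3/2)·∫u².
Here c = 3/2 ≥ 1, so a(u,u) = ∫(u')² + c∫u² ≥ ∫(u')² + ∫u² = ||u||_{H^1}², i.e. α = 1 works. No larger α is possible: a(u,u) ≥ α||u||_{H^1}² means (1−α)∫(u')² ≥ (α−c)∫u², and for the modes u_n = sin(nπ(x−x₀)/L) (x₀ the left endpoint) one has ∫u_n²/∫(u_n')² = (L/(nπ))² → 0, so a(u_n,u_n)/||u_n||_{H^1}² → 1. Hence the optimal constant is α = 1.
Therefore α = 1.


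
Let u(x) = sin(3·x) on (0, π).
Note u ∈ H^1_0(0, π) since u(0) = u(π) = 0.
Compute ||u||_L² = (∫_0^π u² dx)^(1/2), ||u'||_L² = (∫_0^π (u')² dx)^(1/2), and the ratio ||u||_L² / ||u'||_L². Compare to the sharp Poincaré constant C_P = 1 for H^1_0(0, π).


||u||_L² / ||u'||_L² = 1/3 < C_P = 1.

u(x) = sin(3·x), so u'(x) = 3*cos(3*x).
Writing u(x) = A·sin(kπx/L) with A = 1 and k = 3, use ∫_0^L sin²(kπx/L) dx = L/2 and ∫_0^L cos²(kπx/L) dx = L/2.
u² = 1·sin²(3·x) and (u')² = 9·cos²(3·x), and each of sin², cos² integrates to L/2 = π/2 over (0, π).
∫_0^π u² dx = π/2, so ||u||_L² = sqrt(2)*sqrt(π)/2.
∫_0^π (u')² dx = 9*π/2, so ||u'||_L² = 3*sqrt(2)*sqrt(π)/2.
Ratio ||u||_L² / ||u'||_L² = 1/3.
Sharp Poincaré constant on H^1_0(0, π) is C_P = L/π = 1, achieved by sin(x).
This is the k = 3 harmonic; the ratio L/(kπ) is strictly less than C_P = L/π, consistent with the sharp inequality ||u||_L² ≤ C_P ||u'||_L².


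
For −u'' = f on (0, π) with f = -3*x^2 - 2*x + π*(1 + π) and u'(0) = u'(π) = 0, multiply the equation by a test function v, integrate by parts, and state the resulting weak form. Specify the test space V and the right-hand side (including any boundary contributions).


V = H^1(0, π) (no boundary constraint on v; u is determined up to an additive constant); weak form: ∫_0^π u'v' dx = ∫_0^π (-3*x^2 - 2*x + π*(1 + π)) v dx for all v ∈ V.

Multiply both sides by a test function v and integrate from 0 to π:
  ∫_0^π −u''(x) v(x) dx = ∫_0^π f(x) v(x) dx.
Integrate the LHS by parts once:
  ∫_0^π −u'' v dx = −[u'(x) v(x)]_0^π + ∫_0^π u'(x) v'(x) dx.
Thus ∫_0^π u'(x) v'(x) dx = ∫_0^π f(x) v(x) dx + [u'(x) v(x)]_0^π.
Choose V so that boundary terms are either known or forced to vanish.
u has homogeneous Neumann: u'(0) = u'(π) = 0. So [u' v]_0^π = 0·v(π) − 0·v(0) = 0 for any v; take V = H^1(0, π).
Weak formulation: find u (satisfying any essential BC) such that ∫_0^π u'(x) v'(x) dx = ∫_0^π f v dx for all v ∈ V (homogeneous Neumann, so boundary terms vanish).
Substituting f(x) = -3*x^2 - 2*x + π*(1 + π), the right-hand side is ∫_0^π (-3*x^2 - 2*x + π*(1 + π)) v dx.
Compatibility check (pure Neumann): taking v ≡ 1 ∈ V gives 0 = ∫_0^π f dx + (0) − (0), i.e. ∫_0^π f dx must equal u'(0) − u'(π) = 0. Indeed ∫_0^π (-3*x^2 - 2*x + π*(1 + π)) dx = 0, so the data are compatible. The solution is then unique only up to an additive constant (fix it e.g. by requiring ∫_0^π u dx = 0).


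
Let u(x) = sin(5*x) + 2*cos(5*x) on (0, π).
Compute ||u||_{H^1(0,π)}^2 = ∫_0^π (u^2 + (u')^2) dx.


||u||_{H^1(0,π)}^2 = 65*π

u'(x) = -10*sin(5*x) + 5*cos(5*x).
Expand u² and (u')² and integrate term by term on (0, π), using: for integers n ≥ 1, ∫_0^π sin²(nx) dx = ∫_0^π cos²(nx) dx = π/2; for n ≠ n', ∫_0^π sin(nx)sin(n'x) dx = ∫_0^π cos(nx)cos(n'x) dx = 0; and by product-to-sum, ∫_0^π sin(nx)cos(n'x) dx = ½∫_0^π [sin((n+n')x) + sin((n−n')x)] dx, which is 0 when n+n' is even and 2n/(n²−n'²) when n+n' is odd (it need not vanish on (0, π)).
  u² squared terms: (2)²·∫cos(5x)² dx = 4·π/2 = 2*π;  (1)²·∫sin(5x)² dx = 1·π/2 = π/2.
  u² cross terms: 2·(2)·(1)·∫cos(5x)·sin(5x) dx = 4·(0) = 0.
  So ∫_0^π u² dx = 2*π + π/2 + 0 = 5*π/2.
  (u')² squared terms: (-10)²·∫sin(5x)² dx = 100·π/2 = 50*π;  (5)²·∫cos(5x)² dx = 25·π/2 = 25*π/2.
  (u')² cross terms: 2·(-10)·(5)·∫sin(5x)·cos(5x) dx = -100·(0) = 0.
  So ∫_0^π (u')² dx = 50*π + 25*π/2 + 0 = 125*π/2.
||u||_{H^1}^2 = (5*π/2) + (125*π/2) = 65*π.


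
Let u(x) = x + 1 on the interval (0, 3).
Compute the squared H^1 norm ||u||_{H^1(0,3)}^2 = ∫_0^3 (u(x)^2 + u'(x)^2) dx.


||u||_{H^1}^2 = 24

The H^1 norm (squared) on an interval (0, L) is
  ||u||_{H^1}^2 = ∫_0^L u(x)^2 dx + ∫_0^L u'(x)^2 dx.
Compute u'(x) = 1.
Then u(x)^2 = x**2 + 2*x + 1 and u'(x)^2 = 1.
Integrate each monomial from 0 to 3 using ∫_0^3 c·x^n dx = c·3^(n+1)/(n+1):
  ∫_0^3 u(x)^2 dx = ∫_0^3 (x^2 + 2*x + 1) dx. Term by term:
    ∫_0^3 x^2 dx = 9;  ∫_0^3 2*x dx = 9;  ∫_0^3 1 dx = 3.
  Sum: 9 + 9 + 3 = 21.
  ∫_0^3 u'(x)^2 dx = ∫_0^3 (1) dx. Term by term:
    ∫_0^3 1 dx = 3.
Adding: ||u||_{H^1}^2 = 21 + 3 = 24.


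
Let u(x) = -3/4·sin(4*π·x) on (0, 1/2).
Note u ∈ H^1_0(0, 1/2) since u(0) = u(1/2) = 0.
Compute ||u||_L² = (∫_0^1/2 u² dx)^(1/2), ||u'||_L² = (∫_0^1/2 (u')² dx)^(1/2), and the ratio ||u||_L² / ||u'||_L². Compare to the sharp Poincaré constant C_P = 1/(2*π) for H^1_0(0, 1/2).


||u||_L² / ||u'||_L² = 1/(4*π) < C_P = 1/(2*π).

u(x) = -3/4·sin(4*π·x), so u'(x) = -3*π*cos(4*π*x).
Writing u(x) = A·sin(kπx/L) with A = -3/4 and k = 2, use ∫_0^L sin²(kπx/L) dx = L/2 and ∫_0^L cos²(kπx/L) dx = L/2.
u² = 9/16·sin²(4*π·x) and (u')² = 9*π^2·cos²(4*π·x), and each of sin², cos² integrates to L/2 = 1/4 over (0, 1/2).
∫_0^1/2 u² dx = 9/64, so ||u||_L² = 3/8.
∫_0^1/2 (u')² dx = 9*π^2/4, so ||u'||_L² = 3*π/2.
Ratio ||u||_L² / ||u'||_L² = 1/(4*π).
Sharp Poincaré constant on H^1_0(0, 1/2) is C_P = L/π = 1/(2*π), achieved by sin(2*π·x).
This is the k = 2 harmonic; the ratio L/(kπ) is strictly less than C_P = L/π, consistent with the sharp inequality ||u||_L² ≤ C_P ||u'||_L².


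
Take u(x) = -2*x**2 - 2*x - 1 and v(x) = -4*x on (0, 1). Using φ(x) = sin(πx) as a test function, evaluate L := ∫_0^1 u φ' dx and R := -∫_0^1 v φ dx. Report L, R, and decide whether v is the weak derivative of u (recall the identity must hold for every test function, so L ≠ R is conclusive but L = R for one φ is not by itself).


LHS = 8/π, RHS = 4/π. No, v is not the weak derivative of u.

u(x) = -2*x**2 - 2*x - 1, classical derivative u'(x) = -4*x - 2.
φ(x) = sin(πx), so φ'(x) = π*cos(π*x).
Note φ(0) = φ(1) = 0, so the boundary term u·φ vanishes.
LHS = ∫_0^1 u(x) φ'(x) dx = ∫_0^1 (-2*π*x^2*cos(π*x) - 2*π*x*cos(π*x) - π*cos(π*x)) dx. Term by term:
  ∫_0^1 -π*cos(π*x) dx = 0;  ∫_0^1 -2*π*x*cos(π*x) dx = 4/π;  ∫_0^1 -2*π*x^2*cos(π*x) dx = 4/π.
Sum: 0 + 4/π + 4/π = 8/π.
So LHS = 8/π.
∫_0^1 v(x) φ(x) dx = ∫_0^1 (-4*x*sin(π*x)) dx. Term by term:
  ∫_0^1 -4*x*sin(π*x) dx = -4/π.
So RHS = -∫_0^1 v(x) φ(x) dx = 4/π.
LHS − RHS = 4/π ≠ 0, so the identity fails.
(For a valid weak derivative the identity must hold for EVERY test function, in particular this one. The failure shows v is NOT the weak derivative of u.)
Correct weak derivative would be u'(x) = -4*x - 2.


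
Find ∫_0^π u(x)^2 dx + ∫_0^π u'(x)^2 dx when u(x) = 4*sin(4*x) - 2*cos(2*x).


||u||_{H^1(0,π)}^2 = 146*π

u'(x) = 4*sin(2*x) + 16*cos(4*x).
Expand u² and (u')² and integrate term by term on (0, π), using: for integers n ≥ 1, ∫_0^π sin²(nx) dx = ∫_0^π cos²(nx) dx = π/2; for n ≠ n', ∫_0^π sin(nx)sin(n'x) dx = ∫_0^π cos(nx)cos(n'x) dx = 0; and by product-to-sum, ∫_0^π sin(nx)cos(n'x) dx = ½∫_0^π [sin((n+n')x) + sin((n−n')x)] dx, which is 0 when n+n' is even and 2n/(n²−n'²) when n+n' is odd (it need not vanish on (0, π)).
  u² squared terms: (-2)²·∫cos(2x)² dx = 4·π/2 = 2*π;  (4)²·∫sin(4x)² dx = 16·π/2 = 8*π.
  u² cross terms: 2·(-2)·(4)·∫cos(2x)·sin(4x) dx = -16·(0) = 0.
  So ∫_0^π u² dx = 2*π + 8*π + 0 = 10*π.
  (u')² squared terms: (4)²·∫sin(2x)² dx = 16·π/2 = 8*π;  (16)²·∫cos(4x)² dx = 256·π/2 = 128*π.
  (u')² cross terms: 2·(4)·(16)·∫sin(2x)·cos(4x) dx = 128·(0) = 0.
  So ∫_0^π (u')² dx = 8*π + 128*π + 0 = 136*π.
||u||_{H^1}^2 = (10*π) + (136*π) = 146*π.


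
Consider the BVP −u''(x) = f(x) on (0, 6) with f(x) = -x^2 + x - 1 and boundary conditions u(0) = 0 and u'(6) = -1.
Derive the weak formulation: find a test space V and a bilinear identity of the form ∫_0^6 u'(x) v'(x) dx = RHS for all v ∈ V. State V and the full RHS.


V = {v ∈ H^1(0, 6) : v(0) = 0} (test functions vanish at x = 0 where u is specified); weak form: ∫_0^6 u'v' dx = ∫_0^6 (-x^2 + x - 1) v dx − v(6) for all v ∈ V.

Multiply both sides by a test function v and integrate from 0 to 6:
  ∫_0^6 −u''(x) v(x) dx = ∫_0^6 f(x) v(x) dx.
Integrate the LHS by parts once:
  ∫_0^6 −u'' v dx = −[u'(x) v(x)]_0^6 + ∫_0^6 u'(x) v'(x) dx.
Thus ∫_0^6 u'(x) v'(x) dx = ∫_0^6 f(x) v(x) dx + [u'(x) v(x)]_0^6.
Choose V so that boundary terms are either known or forced to vanish.
Mixed BC: u(0) = 0 (Dirichlet) and u'(6) = -1 (Neumann). Define V = {v ∈ H^1(0, 6) : v(0) = 0}. Then [u' v]_0^6 = u'(6)·v(6) − u'(0)·0 = − v(6).
Weak formulation: find u (satisfying any essential BC) such that ∫_0^6 u'(x) v'(x) dx = ∫_0^6 f v dx − v(6) for all v ∈ V (Dirichlet at 0 absorbed into V; Neumann datum at x = 6 contributes the boundary term).
Substituting f(x) = -x^2 + x - 1, the right-hand side is ∫_0^6 (-x^2 + x - 1) v dx − v(6).


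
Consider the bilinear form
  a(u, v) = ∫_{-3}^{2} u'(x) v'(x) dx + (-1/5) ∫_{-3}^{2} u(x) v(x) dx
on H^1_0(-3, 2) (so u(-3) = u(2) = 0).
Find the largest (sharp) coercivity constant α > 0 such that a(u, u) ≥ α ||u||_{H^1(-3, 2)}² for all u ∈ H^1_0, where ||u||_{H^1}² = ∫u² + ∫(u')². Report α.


α = (-5 + π^2)/(π^2 + 25)

Coercivity of a(·,·) on H^1_0(-3, 2) means a(u, u) ≥ α ||u||_{H^1}² for every u ∈ H^1_0.
The interval has length L = 5, and Poincaré/coercivity depend only on L. Here a(u, u) = ∫(u')² + (-1/5)·∫u².
Here c = -1/5 < 0 with |c| < (π/L)² = π^2/25, so coercivity still holds. The condition a(u,u) ≥ α||u||_{H^1}² reads (1−α)∫(u')² ≥ (α−c)∫u². Any admissible α is ≤ 1 (rapidly oscillating u have ∫u²/∫(u')² → 0), and α = 1 would force 0 ≥ (1−c)∫u², impossible since c < 1; so 1−α > 0. By the sharp Poincaré inequality on H^1_0 of an interval of length L, ∫(u')² ≥ (π/L)²∫u² with equality for the first sine mode sin(π(x−x₀)/L) (x₀ the left endpoint), so the inequality holds for all u iff (1−α)(π/L)² ≥ α − c, i.e. α ≤ ((π/L)² + c)/((π/L)² + 1) = (1 + c(L/π)²)/(1 + (L/π)²). (Direct route, valid since c ≤ 0: Poincaré gives c∫u² ≥ c(L/π)²∫(u')², so a(u,u) ≥ (1 + c(L/π)²)∫(u')², while ||u||_{H^1}² ≤ (1 + (L/π)²)∫(u')²; dividing yields the same α.) With (π/L)² = π^2/25 and c = -1/5, the largest admissible constant is α = ((π/L)² + c)/((π/L)² + 1).
Simplifying, α = (-5 + π^2)/(π^2 + 25).


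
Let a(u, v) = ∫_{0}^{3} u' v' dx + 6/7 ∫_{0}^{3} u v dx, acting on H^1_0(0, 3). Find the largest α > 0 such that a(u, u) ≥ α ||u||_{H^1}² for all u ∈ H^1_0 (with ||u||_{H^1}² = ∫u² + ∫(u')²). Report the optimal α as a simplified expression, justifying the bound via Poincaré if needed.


α = (54/7 + π^2)/(9 + π^2)

Coercivity of a(·,·) on H^1_0(0, 3) means a(u, u) ≥ α ||u||_{H^1}² for every u ∈ H^1_0.
The interval has length L = 3, and Poincaré/coercivity depend only on L. Here a(u, u) = ∫(u')² + (6/7)·∫u².
Here 0 < c = 6/7 < 1. The condition a(u,u) ≥ α||u||_{H^1}² reads (1−α)∫(u')² ≥ (α−c)∫u². Any admissible α is ≤ 1 (rapidly oscillating u have ∫u²/∫(u')² → 0), and α = 1 would force 0 ≥ (1−c)∫u², impossible since c < 1; so 1−α > 0. By the sharp Poincaré inequality on H^1_0 of an interval of length L, ∫(u')² ≥ (π/L)²∫u² with equality for the first sine mode sin(π(x−x₀)/L) (x₀ the left endpoint), so the inequality holds for all u iff (1−α)(π/L)² ≥ α − c, i.e. α ≤ ((π/L)² + c)/((π/L)² + 1) = (1 + c(L/π)²)/(1 + (L/π)²). With (π/L)² = π^2/9 and c = 6/7, the largest admissible constant is α = ((π/L)² + c)/((π/L)² + 1).
Simplifying, α = (54/7 + π^2)/(9 + π^2).


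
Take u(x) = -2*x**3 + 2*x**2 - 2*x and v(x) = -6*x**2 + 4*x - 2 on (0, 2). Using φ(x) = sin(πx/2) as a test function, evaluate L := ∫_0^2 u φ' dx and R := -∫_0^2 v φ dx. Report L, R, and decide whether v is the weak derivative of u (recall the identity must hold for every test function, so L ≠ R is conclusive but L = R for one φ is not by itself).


LHS = -192/π^3 + 40/π, RHS = -192/π^3 + 40/π. Yes, v = u' weakly.

u(x) = -2*x**3 + 2*x**2 - 2*x, classical derivative u'(x) = -6*x**2 + 4*x - 2.
φ(x) = sin(πx/2), so φ'(x) = π*cos(π*x/2)/2.
Note φ(0) = φ(2) = 0, so the boundary term u·φ vanishes.
LHS = ∫_0^2 u(x) φ'(x) dx = ∫_0^2 (-π*x^3*cos(π*x/2) + π*x^2*cos(π*x/2) - π*x*cos(π*x/2)) dx. Term by term:
  ∫_0^2 π*x^2*cos(π*x/2) dx = -16/π;  ∫_0^2 -π*x*cos(π*x/2) dx = 8/π;  ∫_0^2 -π*x^3*cos(π*x/2) dx = -192/π^3 + 48/π.
Sum: -16/π + 8/π + -192/π^3 + 48/π = -192/π^3 + 40/π.
So LHS = -192/π^3 + 40/π.
∫_0^2 v(x) φ(x) dx = ∫_0^2 (-6*x^2*sin(π*x/2) + 4*x*sin(π*x/2) - 2*sin(π*x/2)) dx. Term by term:
  ∫_0^2 -2*sin(π*x/2) dx = -8/π;  ∫_0^2 -6*x^2*sin(π*x/2) dx = -48/π + 192/π^3;  ∫_0^2 4*x*sin(π*x/2) dx = 16/π.
Sum: -8/π + -48/π + 192/π^3 + 16/π = -40/π + 192/π^3.
So RHS = -∫_0^2 v(x) φ(x) dx = -192/π^3 + 40/π.
LHS = RHS, so the identity holds for this test φ.
Moreover u is smooth here and v(x) = u'(x) = -6*x**2 + 4*x - 2 pointwise, so the identity holds for every test function. Hence v is the weak derivative of u.


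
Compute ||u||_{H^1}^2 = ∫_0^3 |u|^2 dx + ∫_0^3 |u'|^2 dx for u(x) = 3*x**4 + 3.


||u||_{H^1}^2 = 2295108/35

The H^1 norm (squared) on an interval (0, L) is
  ||u||_{H^1}^2 = ∫_0^L u(x)^2 dx + ∫_0^L u'(x)^2 dx.
Compute u'(x) = 12*x**3.
Then u(x)^2 = 9*x**8 + 18*x**4 + 9 and u'(x)^2 = 144*x**6.
Integrate each monomial from 0 to 3 using ∫_0^3 c·x^n dx = c·3^(n+1)/(n+1):
  ∫_0^3 u(x)^2 dx = ∫_0^3 (9*x^8 + 18*x^4 + 9) dx. Term by term:
    ∫_0^3 9*x^8 dx = 19683;  ∫_0^3 18*x^4 dx = 4374/5;  ∫_0^3 9 dx = 27.
  Sum: 19683 + 4374/5 + 27 = 102924/5.
  ∫_0^3 u'(x)^2 dx = ∫_0^3 (144*x^6) dx. Term by term:
    ∫_0^3 144*x^6 dx = 314928/7.
Adding: ||u||_{H^1}^2 = 102924/5 + 314928/7 = 2295108/35.


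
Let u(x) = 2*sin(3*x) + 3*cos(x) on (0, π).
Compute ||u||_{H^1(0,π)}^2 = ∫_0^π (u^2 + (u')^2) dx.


||u||_{H^1(0,π)}^2 = 29*π

u'(x) = -3*sin(x) + 6*cos(3*x).
Expand u² and (u')² and integrate term by term on (0, π), using: for integers n ≥ 1, ∫_0^π sin²(nx) dx = ∫_0^π cos²(nx) dx = π/2; for n ≠ n', ∫_0^π sin(nx)sin(n'x) dx = ∫_0^π cos(nx)cos(n'x) dx = 0; and by product-to-sum, ∫_0^π sin(nx)cos(n'x) dx = ½∫_0^π [sin((n+n')x) + sin((n−n')x)] dx, which is 0 when n+n' is even and 2n/(n²−n'²) when n+n' is odd (it need not vanish on (0, π)).
  u² squared terms: (2)²·∫sin(3x)² dx = 4·π/2 = 2*π;  (3)²·∫cos(x)² dx = 9·π/2 = 9*π/2.
  u² cross terms: 2·(2)·(3)·∫sin(3x)·cos(x) dx = 12·(0) = 0.
  So ∫_0^π u² dx = 2*π + 9*π/2 + 0 = 13*π/2.
  (u')² squared terms: (-3)²·∫sin(x)² dx = 9·π/2 = 9*π/2;  (6)²·∫cos(3x)² dx = 36·π/2 = 18*π.
  (u')² cross terms: 2·(-3)·(6)·∫sin(x)·cos(3x) dx = -36·(0) = 0.
  So ∫_0^π (u')² dx = 9*π/2 + 18*π + 0 = 45*π/2.
||u||_{H^1}^2 = (13*π/2) + (45*π/2) = 29*π.


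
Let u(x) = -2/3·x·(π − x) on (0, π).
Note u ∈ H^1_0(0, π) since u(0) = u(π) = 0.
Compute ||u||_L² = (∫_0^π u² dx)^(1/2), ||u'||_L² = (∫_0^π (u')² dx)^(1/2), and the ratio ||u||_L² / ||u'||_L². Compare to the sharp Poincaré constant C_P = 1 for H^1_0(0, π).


||u||_L² / ||u'||_L² = sqrt(10)*π/10 < C_P = 1.

u(x) = -2/3·x·(π − x), so u'(x) = 4*x/3 - 2*π/3.
u(x) = -2/3·x·(π − x) vanishes at x = 0 and x = π, so u ∈ H^1_0(0, π). Differentiate via the product rule and integrate the resulting polynomials term by term.
  ∫_0^π u² dx = ∫_0^π (4*x^4/9 - 8*π*x^3/9 + 4*π^2*x^2/9) dx. Term by term:
    ∫_0^π 4*x^4/9 dx = 4*π^5/45;  ∫_0^π -8*π*x^3/9 dx = -2*π^5/9;  ∫_0^π 4*π^2*x^2/9 dx = 4*π^5/27.
  Sum: 4*π^5/45 − 2*π^5/9 + 4*π^5/27 = 2*π^5/135.
  ∫_0^π (u')² dx = ∫_0^π (16*x^2/9 - 16*π*x/9 + 4*π^2/9) dx. Term by term:
    ∫_0^π 16*x^2/9 dx = 16*π^3/27;  ∫_0^π -16*π*x/9 dx = -8*π^3/9;  ∫_0^π 4*π^2/9 dx = 4*π^3/9.
  Sum: 16*π^3/27 − 8*π^3/9 + 4*π^3/9 = 4*π^3/27.
∫_0^π u² dx = 2*π^5/135, so ||u||_L² = sqrt(30)*π^(5/2)/45.
∫_0^π (u')² dx = 4*π^3/27, so ||u'||_L² = 2*sqrt(3)*π^(3/2)/9.
Ratio ||u||_L² / ||u'||_L² = sqrt(10)*π/10.
Sharp Poincaré constant on H^1_0(0, π) is C_P = L/π = 1, achieved by sin(x).
A polynomial bump cannot attain the sharp Poincaré constant (only the first sine eigenfunction does), so the ratio is strictly less than C_P, consistent with ||u||_L² ≤ C_P ||u'||_L².


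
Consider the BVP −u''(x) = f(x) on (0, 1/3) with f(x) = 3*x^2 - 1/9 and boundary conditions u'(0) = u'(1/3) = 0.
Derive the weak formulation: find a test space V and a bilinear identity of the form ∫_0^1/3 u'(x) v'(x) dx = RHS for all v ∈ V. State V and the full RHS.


V = H^1(0, 1/3) (no boundary constraint on v; u is determined up to an additive constant); weak form: ∫_0^1/3 u'v' dx = ∫_0^1/3 (3*x^2 - 1/9) v dx for all v ∈ V.

Multiply both sides by a test function v and integrate from 0 to 1/3:
  ∫_0^1/3 −u''(x) v(x) dx = ∫_0^1/3 f(x) v(x) dx.
Integrate the LHS by parts once:
  ∫_0^1/3 −u'' v dx = −[u'(x) v(x)]_0^1/3 + ∫_0^1/3 u'(x) v'(x) dx.
Thus ∫_0^1/3 u'(x) v'(x) dx = ∫_0^1/3 f(x) v(x) dx + [u'(x) v(x)]_0^1/3.
Choose V so that boundary terms are either known or forced to vanish.
u has homogeneous Neumann: u'(0) = u'(1/3) = 0. So [u' v]_0^1/3 = 0·v(1/3) − 0·v(0) = 0 for any v; take V = H^1(0, 1/3).
Weak formulation: find u (satisfying any essential BC) such that ∫_0^1/3 u'(x) v'(x) dx = ∫_0^1/3 f v dx for all v ∈ V (homogeneous Neumann, so boundary terms vanish).
Substituting f(x) = 3*x^2 - 1/9, the right-hand side is ∫_0^1/3 (3*x^2 - 1/9) v dx.
Compatibility check (pure Neumann): taking v ≡ 1 ∈ V gives 0 = ∫_0^1/3 f dx + (0) − (0), i.e. ∫_0^1/3 f dx must equal u'(0) − u'(1/3) = 0. Indeed ∫_0^1/3 (3*x^2 - 1/9) dx = 0, so the data are compatible. The solution is then unique only up to an additive constant (fix it e.g. by requiring ∫_0^1/3 u dx = 0).


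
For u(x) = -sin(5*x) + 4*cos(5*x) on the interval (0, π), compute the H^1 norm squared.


||u||_{H^1(0,π)}^2 = 221*π

u'(x) = -20*sin(5*x) - 5*cos(5*x).
Expand u² and (u')² and integrate term by term on (0, π), using: for integers n ≥ 1, ∫_0^π sin²(nx) dx = ∫_0^π cos²(nx) dx = π/2; for n ≠ n', ∫_0^π sin(nx)sin(n'x) dx = ∫_0^π cos(nx)cos(n'x) dx = 0; and by product-to-sum, ∫_0^π sin(nx)cos(n'x) dx = ½∫_0^π [sin((n+n')x) + sin((n−n')x)] dx, which is 0 when n+n' is even and 2n/(n²−n'²) when n+n' is odd (it need not vanish on (0, π)).
  u² squared terms: (-1)²·∫sin(5x)² dx = 1·π/2 = π/2;  (4)²·∫cos(5x)² dx = 16·π/2 = 8*π.
  u² cross terms: 2·(-1)·(4)·∫sin(5x)·cos(5x) dx = -8·(0) = 0.
  So ∫_0^π u² dx = π/2 + 8*π + 0 = 17*π/2.
  (u')² squared terms: (-20)²·∫sin(5x)² dx = 400·π/2 = 200*π;  (-5)²·∫cos(5x)² dx = 25·π/2 = 25*π/2.
  (u')² cross terms: 2·(-20)·(-5)·∫sin(5x)·cos(5x) dx = 200·(0) = 0.
  So ∫_0^π (u')² dx = 200*π + 25*π/2 + 0 = 425*π/2.
||u||_{H^1}^2 = (17*π/2) + (425*π/2) = 221*π.


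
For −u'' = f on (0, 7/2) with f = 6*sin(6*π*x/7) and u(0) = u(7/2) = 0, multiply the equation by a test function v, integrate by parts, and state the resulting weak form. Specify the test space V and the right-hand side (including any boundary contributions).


V = H^1_0(0, 7/2) (so v(0) = v(7/2) = 0); weak form: ∫_0^7/2 u'v' dx = ∫_0^7/2 (6*sin(6*π*x/7)) v dx for all v ∈ V.

Multiply both sides by a test function v and integrate from 0 to 7/2:
  ∫_0^7/2 −u''(x) v(x) dx = ∫_0^7/2 f(x) v(x) dx.
Integrate the LHS by parts once:
  ∫_0^7/2 −u'' v dx = −[u'(x) v(x)]_0^7/2 + ∫_0^7/2 u'(x) v'(x) dx.
Thus ∫_0^7/2 u'(x) v'(x) dx = ∫_0^7/2 f(x) v(x) dx + [u'(x) v(x)]_0^7/2.
Choose V so that boundary terms are either known or forced to vanish.
u is Dirichlet: u(0) = u(7/2) = 0. Let V = H^1_0(0, 7/2); then v(0) = v(7/2) = 0, and [u' v]_0^7/2 = 0.
Weak formulation: find u (satisfying any essential BC) such that ∫_0^7/2 u'(x) v'(x) dx = ∫_0^7/2 f v dx for all v ∈ V.
Substituting f(x) = 6*sin(6*π*x/7), the right-hand side is ∫_0^7/2 (6*sin(6*π*x/7)) v dx.


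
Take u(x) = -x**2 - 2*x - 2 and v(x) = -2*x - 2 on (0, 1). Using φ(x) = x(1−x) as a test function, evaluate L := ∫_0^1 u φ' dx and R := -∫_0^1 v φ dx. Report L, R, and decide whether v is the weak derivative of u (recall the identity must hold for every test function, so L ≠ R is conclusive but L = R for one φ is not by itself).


LHS = 1/2, RHS = 1/2. Yes, v = u' weakly.

u(x) = -x**2 - 2*x - 2, classical derivative u'(x) = -2*x - 2.
φ(x) = x(1−x), so φ'(x) = 1 - 2*x.
Note φ(0) = φ(1) = 0, so the boundary term u·φ vanishes.
LHS = ∫_0^1 u(x) φ'(x) dx = ∫_0^1 (2*x^3 + 3*x^2 + 2*x - 2) dx. Term by term:
  ∫_0^1 2*x^3 dx = 1/2;  ∫_0^1 3*x^2 dx = 1;  ∫_0^1 2*x dx = 1;
  ∫_0^1 -2 dx = -2.
Sum: 1/2 + 1 + 1 − 2 = 1/2.
So LHS = 1/2.
∫_0^1 v(x) φ(x) dx = ∫_0^1 (2*x^3 - 2*x) dx. Term by term:
  ∫_0^1 2*x^3 dx = 1/2;  ∫_0^1 -2*x dx = -1.
Sum: 1/2 − 1 = -1/2.
So RHS = -∫_0^1 v(x) φ(x) dx = 1/2.
LHS = RHS, so the identity holds for this test φ.
Moreover u is smooth here and v(x) = u'(x) = -2*x - 2 pointwise, so the identity holds for every test function. Hence v is the weak derivative of u.


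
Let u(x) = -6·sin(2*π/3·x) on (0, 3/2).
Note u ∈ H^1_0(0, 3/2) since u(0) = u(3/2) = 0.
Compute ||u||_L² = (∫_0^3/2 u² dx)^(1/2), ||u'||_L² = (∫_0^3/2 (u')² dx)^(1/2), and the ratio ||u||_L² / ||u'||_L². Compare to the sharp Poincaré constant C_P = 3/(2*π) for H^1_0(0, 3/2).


||u||_L² / ||u'||_L² = 3/(2*π) = C_P.

u(x) = -6·sin(2*π/3·x), so u'(x) = -4*π*cos(2*π*x/3).
Writing u(x) = A·sin(kπx/L) with A = -6 and k = 1, use ∫_0^L sin²(kπx/L) dx = L/2 and ∫_0^L cos²(kπx/L) dx = L/2.
u² = 36·sin²(2*π/3·x) and (u')² = 16*π^2·cos²(2*π/3·x), and each of sin², cos² integrates to L/2 = 3/4 over (0, 3/2).
∫_0^3/2 u² dx = 27, so ||u||_L² = 3*sqrt(3).
∫_0^3/2 (u')² dx = 12*π^2, so ||u'||_L² = 2*sqrt(3)*π.
Ratio ||u||_L² / ||u'||_L² = 3/(2*π).
Sharp Poincaré constant on H^1_0(0, 3/2) is C_P = L/π = 3/(2*π), achieved by sin(2*π/3·x).
This is the k = 1 eigenfunction (up to amplitude), so the ratio equals the sharp Poincaré constant exactly.


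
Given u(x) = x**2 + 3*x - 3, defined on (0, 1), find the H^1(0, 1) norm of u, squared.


||u||_{H^1}^2 = 571/30

The H^1 norm (squared) on an interval (0, L) is
  ||u||_{H^1}^2 = ∫_0^L u(x)^2 dx + ∫_0^L u'(x)^2 dx.
Compute u'(x) = 2*x + 3.
Then u(x)^2 = x**4 + 6*x**3 + 3*x**2 - 18*x + 9 and u'(x)^2 = 4*x**2 + 12*x + 9.
Integrate each monomial from 0 to 1 using ∫_0^1 c·x^n dx = c·1^(n+1)/(n+1):
  ∫_0^1 u(x)^2 dx = ∫_0^1 (x^4 + 6*x^3 + 3*x^2 - 18*x + 9) dx. Term by term:
    ∫_0^1 x^4 dx = 1/5;  ∫_0^1 6*x^3 dx = 3/2;  ∫_0^1 3*x^2 dx = 1;
    ∫_0^1 -18*x dx = -9;  ∫_0^1 9 dx = 9.
  Sum: 1/5 + 3/2 + 1 − 9 + 9 = 27/10.
  ∫_0^1 u'(x)^2 dx = ∫_0^1 (4*x^2 + 12*x + 9) dx. Term by term:
    ∫_0^1 4*x^2 dx = 4/3;  ∫_0^1 12*x dx = 6;  ∫_0^1 9 dx = 9.
  Sum: 4/3 + 6 + 9 = 49/3.
Adding: ||u||_{H^1}^2 = 27/10 + 49/3 = 571/30.


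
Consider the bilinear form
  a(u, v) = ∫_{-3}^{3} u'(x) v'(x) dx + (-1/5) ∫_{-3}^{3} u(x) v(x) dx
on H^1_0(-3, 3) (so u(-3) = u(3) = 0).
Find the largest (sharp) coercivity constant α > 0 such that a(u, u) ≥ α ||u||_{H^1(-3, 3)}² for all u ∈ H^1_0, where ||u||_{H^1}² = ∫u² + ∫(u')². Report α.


α = (-36/5 + π^2)/(π^2 + 36)

Coercivity of a(·,·) on H^1_0(-3, 3) means a(u, u) ≥ α ||u||_{H^1}² for every u ∈ H^1_0.
The interval has length L = 6, and Poincaré/coercivity depend only on L. Here a(u, u) = ∫(u')² + (-1/5)·∫u².
Here c = -1/5 < 0 with |c| < (π/L)² = π^2/36, so coercivity still holds. The condition a(u,u) ≥ α||u||_{H^1}² reads (1−α)∫(u')² ≥ (α−c)∫u². Any admissible α is ≤ 1 (rapidly oscillating u have ∫u²/∫(u')² → 0), and α = 1 would force 0 ≥ (1−c)∫u², impossible since c < 1; so 1−α > 0. By the sharp Poincaré inequality on H^1_0 of an interval of length L, ∫(u')² ≥ (π/L)²∫u² with equality for the first sine mode sin(π(x−x₀)/L) (x₀ the left endpoint), so the inequality holds for all u iff (1−α)(π/L)² ≥ α − c, i.e. α ≤ ((π/L)² + c)/((π/L)² + 1) = (1 + c(L/π)²)/(1 + (L/π)²). (Direct route, valid since c ≤ 0: Poincaré gives c∫u² ≥ c(L/π)²∫(u')², so a(u,u) ≥ (1 + c(L/π)²)∫(u')², while ||u||_{H^1}² ≤ (1 + (L/π)²)∫(u')²; dividing yields the same α.) With (π/L)² = π^2/36 and c = -1/5, the largest admissible constant is α = ((π/L)² + c)/((π/L)² + 1).
Simplifying, α = (-36/5 + π^2)/(π^2 + 36).


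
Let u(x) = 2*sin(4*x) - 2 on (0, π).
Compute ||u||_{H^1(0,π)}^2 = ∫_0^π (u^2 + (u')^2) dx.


||u||_{H^1(0,π)}^2 = 38*π

u'(x) = 8*cos(4*x).
Expand u² and (u')² and integrate term by term on (0, π), using: for integers n ≥ 1, ∫_0^π sin²(nx) dx = ∫_0^π cos²(nx) dx = π/2; for n ≠ n', ∫_0^π sin(nx)sin(n'x) dx = ∫_0^π cos(nx)cos(n'x) dx = 0; and by product-to-sum, ∫_0^π sin(nx)cos(n'x) dx = ½∫_0^π [sin((n+n')x) + sin((n−n')x)] dx, which is 0 when n+n' is even and 2n/(n²−n'²) when n+n' is odd (it need not vanish on (0, π)). For the constant mode: ∫_0^π 1 dx = π, ∫_0^π cos(nx) dx = 0, ∫_0^π sin(nx) dx = (1−(−1)^n)/n.
  u² squared terms: (-2)²·∫1 dx = 4·π = 4*π;  (2)²·∫sin(4x)² dx = 4·π/2 = 2*π.
  u² cross terms: 2·(-2)·(2)·∫1·sin(4x) dx = -8·(0) = 0.
  So ∫_0^π u² dx = 4*π + 2*π + 0 = 6*π.
  (u')² squared terms: (8)²·∫cos(4x)² dx = 64·π/2 = 32*π.
  So ∫_0^π (u')² dx = 32*π.
||u||_{H^1}^2 = (6*π) + (32*π) = 38*π.


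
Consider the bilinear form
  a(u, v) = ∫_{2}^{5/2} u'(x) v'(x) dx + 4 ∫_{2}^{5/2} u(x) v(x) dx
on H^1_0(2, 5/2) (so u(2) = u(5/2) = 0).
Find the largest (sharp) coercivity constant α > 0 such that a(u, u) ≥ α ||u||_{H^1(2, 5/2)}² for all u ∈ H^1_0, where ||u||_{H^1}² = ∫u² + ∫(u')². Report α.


α = 1

Coercivity of a(·,·) on H^1_0(2, 5/2) means a(u, u) ≥ α ||u||_{H^1}² for every u ∈ H^1_0.
The interval has length L = 1/2, and Poincaré/coercivity depend only on L. Here a(u, u) = ∫(u')² + (4)·∫u².
Here c = 4 ≥ 1, so a(u,u) = ∫(u')² + c∫u² ≥ ∫(u')² + ∫u² = ||u||_{H^1}², i.e. α = 1 works. No larger α is possible: a(u,u) ≥ α||u||_{H^1}² means (1−α)∫(u')² ≥ (α−c)∫u², and for the modes u_n = sin(nπ(x−x₀)/L) (x₀ the left endpoint) one has ∫u_n²/∫(u_n')² = (L/(nπ))² → 0, so a(u_n,u_n)/||u_n||_{H^1}² → 1. Hence the optimal constant is α = 1.
Therefore α = 1.


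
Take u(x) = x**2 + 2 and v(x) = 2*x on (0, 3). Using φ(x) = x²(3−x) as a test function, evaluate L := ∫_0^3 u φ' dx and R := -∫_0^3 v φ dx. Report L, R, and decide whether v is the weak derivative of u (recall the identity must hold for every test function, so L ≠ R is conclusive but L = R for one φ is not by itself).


LHS = -243/10, RHS = -243/10. Yes, v = u' weakly.

u(x) = x**2 + 2, classical derivative u'(x) = 2*x.
φ(x) = x²(3−x), so φ'(x) = 3*x*(2 - x).
Note φ(0) = φ(3) = 0, so the boundary term u·φ vanishes.
LHS = ∫_0^3 u(x) φ'(x) dx = ∫_0^3 (-3*x^4 + 6*x^3 - 6*x^2 + 12*x) dx. Term by term:
  ∫_0^3 -3*x^4 dx = -729/5;  ∫_0^3 6*x^3 dx = 243/2;  ∫_0^3 -6*x^2 dx = -54;
  ∫_0^3 12*x dx = 54.
Sum: -729/5 + 243/2 − 54 + 54 = -243/10.
So LHS = -243/10.
∫_0^3 v(x) φ(x) dx = ∫_0^3 (-2*x^4 + 6*x^3) dx. Term by term:
  ∫_0^3 -2*x^4 dx = -486/5;  ∫_0^3 6*x^3 dx = 243/2.
Sum: -486/5 + 243/2 = 243/10.
So RHS = -∫_0^3 v(x) φ(x) dx = -243/10.
LHS = RHS, so the identity holds for this test φ.
Moreover u is smooth here and v(x) = u'(x) = 2*x pointwise, so the identity holds for every test function. Hence v is the weak derivative of u.


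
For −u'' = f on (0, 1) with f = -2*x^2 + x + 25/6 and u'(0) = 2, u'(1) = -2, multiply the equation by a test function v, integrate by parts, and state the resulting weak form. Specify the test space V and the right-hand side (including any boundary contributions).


V = H^1(0, 1) (v unrestricted at boundary; u is determined up to an additive constant); weak form: ∫_0^1 u'v' dx = ∫_0^1 (-2*x^2 + x + 25/6) v dx − 2·v(1) − 2·v(0) for all v ∈ V.

Multiply both sides by a test function v and integrate from 0 to 1:
  ∫_0^1 −u''(x) v(x) dx = ∫_0^1 f(x) v(x) dx.
Integrate the LHS by parts once:
  ∫_0^1 −u'' v dx = −[u'(x) v(x)]_0^1 + ∫_0^1 u'(x) v'(x) dx.
Thus ∫_0^1 u'(x) v'(x) dx = ∫_0^1 f(x) v(x) dx + [u'(x) v(x)]_0^1.
Choose V so that boundary terms are either known or forced to vanish.
u has inhomogeneous Neumann u'(0) = 2, u'(1) = -2. [u' v]_0^1 = (-2)·v(1) − (2)·v(0) = − 2·v(1) − 2·v(0). Take V = H^1(0, 1); boundary term becomes part of RHS.
Weak formulation: find u (satisfying any essential BC) such that ∫_0^1 u'(x) v'(x) dx = ∫_0^1 f v dx − 2·v(1) − 2·v(0) for all v ∈ V (Neumann data are natural BCs: they enter the RHS as boundary terms).
Substituting f(x) = -2*x^2 + x + 25/6, the right-hand side is ∫_0^1 (-2*x^2 + x + 25/6) v dx − 2·v(1) − 2·v(0).
Compatibility check (pure Neumann): taking v ≡ 1 ∈ V gives 0 = ∫_0^1 f dx + (-2) − (2), i.e. ∫_0^1 f dx must equal u'(0) − u'(1) = 4. Indeed ∫_0^1 (-2*x^2 + x + 25/6) dx = 4, so the data are compatible. The solution is then unique only up to an additive constant (fix it e.g. by requiring ∫_0^1 u dx = 0).
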